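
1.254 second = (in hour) 0.0003483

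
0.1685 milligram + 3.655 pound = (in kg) 1.658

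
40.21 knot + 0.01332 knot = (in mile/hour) 46.29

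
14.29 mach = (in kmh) 1.752e+04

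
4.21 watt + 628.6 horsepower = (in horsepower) 628.6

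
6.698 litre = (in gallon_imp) 1.473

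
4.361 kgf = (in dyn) 4.277e+06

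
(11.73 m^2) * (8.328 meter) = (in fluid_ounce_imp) 3.438e+06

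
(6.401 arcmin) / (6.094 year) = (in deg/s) 5.551e-10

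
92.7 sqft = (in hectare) 0.0008612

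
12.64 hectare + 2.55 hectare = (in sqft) 1.635e+06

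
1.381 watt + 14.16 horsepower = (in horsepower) 14.16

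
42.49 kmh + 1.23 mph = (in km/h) 44.47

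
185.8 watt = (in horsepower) 0.2492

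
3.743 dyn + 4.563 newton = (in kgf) 0.4653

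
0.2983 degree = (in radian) 0.005206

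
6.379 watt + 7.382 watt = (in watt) 13.76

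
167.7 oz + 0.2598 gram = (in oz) 167.7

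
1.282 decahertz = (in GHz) 1.282e-08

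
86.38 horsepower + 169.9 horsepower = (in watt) 1.911e+05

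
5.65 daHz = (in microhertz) 5.65e+07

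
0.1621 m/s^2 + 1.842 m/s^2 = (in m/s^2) 2.004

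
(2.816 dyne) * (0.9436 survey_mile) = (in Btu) 4.053e-05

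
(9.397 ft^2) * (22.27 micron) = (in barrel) 0.0001223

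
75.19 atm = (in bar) 76.19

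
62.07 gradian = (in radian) 0.975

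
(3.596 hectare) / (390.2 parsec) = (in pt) 8.466e-12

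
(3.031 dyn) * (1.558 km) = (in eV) 2.947e+17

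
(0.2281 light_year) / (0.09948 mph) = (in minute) 8.088e+14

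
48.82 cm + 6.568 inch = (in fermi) 6.55e+14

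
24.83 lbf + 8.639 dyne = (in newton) 110.4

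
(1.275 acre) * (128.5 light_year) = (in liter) 6.273e+24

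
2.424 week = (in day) 16.97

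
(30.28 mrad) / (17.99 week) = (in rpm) 2.658e-08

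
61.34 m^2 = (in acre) 0.01516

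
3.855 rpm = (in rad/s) 0.4037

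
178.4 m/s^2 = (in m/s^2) 178.4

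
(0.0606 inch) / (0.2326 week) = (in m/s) 1.094e-08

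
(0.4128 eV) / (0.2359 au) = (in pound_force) 4.213e-31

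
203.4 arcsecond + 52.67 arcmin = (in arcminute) 56.06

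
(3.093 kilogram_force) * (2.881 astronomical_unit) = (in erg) 1.307e+20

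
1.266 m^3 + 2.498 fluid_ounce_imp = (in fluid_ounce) 4.281e+04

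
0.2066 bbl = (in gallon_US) 8.677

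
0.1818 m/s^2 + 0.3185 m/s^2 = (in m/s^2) 0.5003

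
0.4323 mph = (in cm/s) 19.33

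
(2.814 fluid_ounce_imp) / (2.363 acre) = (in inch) 3.292e-07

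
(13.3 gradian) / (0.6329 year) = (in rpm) 9.995e-08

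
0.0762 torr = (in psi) 0.001473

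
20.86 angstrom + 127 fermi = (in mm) 2.086e-06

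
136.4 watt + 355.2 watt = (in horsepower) 0.6592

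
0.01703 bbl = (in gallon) 0.7153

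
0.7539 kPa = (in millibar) 7.539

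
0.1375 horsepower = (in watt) 102.5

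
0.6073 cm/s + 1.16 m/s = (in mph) 2.608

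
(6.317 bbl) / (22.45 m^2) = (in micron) 4.474e+04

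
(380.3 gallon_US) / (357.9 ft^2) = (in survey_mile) 2.69e-05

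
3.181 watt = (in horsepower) 0.004266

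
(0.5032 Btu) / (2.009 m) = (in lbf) 59.41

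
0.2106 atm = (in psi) 3.095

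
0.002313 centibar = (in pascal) 2.313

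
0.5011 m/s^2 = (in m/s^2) 0.5011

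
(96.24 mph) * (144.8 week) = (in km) 3.768e+06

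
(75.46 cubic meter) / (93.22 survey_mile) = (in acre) 1.243e-07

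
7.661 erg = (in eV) 4.782e+12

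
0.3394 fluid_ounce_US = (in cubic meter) 1.004e-05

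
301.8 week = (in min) 3.042e+06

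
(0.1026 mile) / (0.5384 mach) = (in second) 0.9007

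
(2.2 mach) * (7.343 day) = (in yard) 5.197e+08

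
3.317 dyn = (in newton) 3.317e-05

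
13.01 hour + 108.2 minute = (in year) 0.001691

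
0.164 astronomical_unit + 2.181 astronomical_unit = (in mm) 3.508e+14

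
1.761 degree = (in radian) 0.03074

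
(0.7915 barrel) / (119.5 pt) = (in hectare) 0.0002985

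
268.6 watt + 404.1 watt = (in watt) 672.7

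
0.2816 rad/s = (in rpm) 2.689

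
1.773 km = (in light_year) 1.874e-13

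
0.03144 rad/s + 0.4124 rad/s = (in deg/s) 25.43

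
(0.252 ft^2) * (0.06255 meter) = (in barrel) 0.009211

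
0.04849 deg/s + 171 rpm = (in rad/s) 17.91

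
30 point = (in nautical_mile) 5.715e-06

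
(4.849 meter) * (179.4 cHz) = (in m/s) 8.699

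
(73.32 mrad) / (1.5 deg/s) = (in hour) 0.0007779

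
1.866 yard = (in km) 0.001706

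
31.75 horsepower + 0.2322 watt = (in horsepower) 31.75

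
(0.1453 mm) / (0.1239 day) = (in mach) 3.986e-11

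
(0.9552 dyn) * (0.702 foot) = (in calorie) 4.885e-07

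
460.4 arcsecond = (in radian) 0.002232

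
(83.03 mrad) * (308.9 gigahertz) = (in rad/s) 2.565e+10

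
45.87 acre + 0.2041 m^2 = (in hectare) 18.56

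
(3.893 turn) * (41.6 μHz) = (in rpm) 0.009717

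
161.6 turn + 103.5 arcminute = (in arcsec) 2.094e+08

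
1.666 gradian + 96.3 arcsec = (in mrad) 26.64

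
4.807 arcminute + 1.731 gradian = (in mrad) 28.59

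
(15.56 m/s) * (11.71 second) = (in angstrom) 1.822e+12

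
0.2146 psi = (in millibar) 14.8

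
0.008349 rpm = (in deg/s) 0.05009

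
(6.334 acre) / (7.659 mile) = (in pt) 5895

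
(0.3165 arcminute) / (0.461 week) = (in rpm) 3.153e-09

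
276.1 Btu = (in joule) 2.913e+05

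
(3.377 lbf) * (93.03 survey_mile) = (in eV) 1.404e+25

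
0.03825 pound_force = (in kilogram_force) 0.01735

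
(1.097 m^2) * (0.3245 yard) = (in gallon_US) 85.99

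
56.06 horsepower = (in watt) 4.18e+04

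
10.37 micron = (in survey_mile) 6.444e-09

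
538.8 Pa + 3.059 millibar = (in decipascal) 8447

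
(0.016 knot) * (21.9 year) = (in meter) 5.685e+06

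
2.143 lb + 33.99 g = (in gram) 1006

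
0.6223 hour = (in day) 0.02593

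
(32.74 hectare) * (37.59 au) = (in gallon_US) 4.864e+20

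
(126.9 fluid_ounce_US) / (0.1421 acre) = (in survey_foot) 2.141e-05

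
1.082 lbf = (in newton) 4.813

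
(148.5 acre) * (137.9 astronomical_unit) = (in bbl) 7.798e+19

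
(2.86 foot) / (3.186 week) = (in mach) 1.329e-09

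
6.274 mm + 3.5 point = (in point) 21.28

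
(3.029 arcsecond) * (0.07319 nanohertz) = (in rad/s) 1.075e-15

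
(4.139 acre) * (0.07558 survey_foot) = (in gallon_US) 1.019e+05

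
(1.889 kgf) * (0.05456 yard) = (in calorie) 0.2209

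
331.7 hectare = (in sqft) 3.57e+07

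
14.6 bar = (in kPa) 1460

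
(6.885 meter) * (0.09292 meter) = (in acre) 0.0001581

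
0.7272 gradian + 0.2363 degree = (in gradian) 0.9898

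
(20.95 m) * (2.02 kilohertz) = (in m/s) 4.232e+04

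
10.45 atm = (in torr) 7942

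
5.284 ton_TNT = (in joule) 2.211e+10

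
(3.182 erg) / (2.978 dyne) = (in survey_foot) 0.03506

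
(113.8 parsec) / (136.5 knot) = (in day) 5.788e+11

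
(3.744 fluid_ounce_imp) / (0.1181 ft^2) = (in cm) 0.9696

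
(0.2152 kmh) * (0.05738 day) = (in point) 8.401e+05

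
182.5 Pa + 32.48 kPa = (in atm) 0.3224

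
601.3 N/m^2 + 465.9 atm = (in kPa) 4.721e+04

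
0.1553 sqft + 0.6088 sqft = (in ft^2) 0.7641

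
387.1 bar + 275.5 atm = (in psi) 9663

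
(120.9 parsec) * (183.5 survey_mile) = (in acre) 2.722e+20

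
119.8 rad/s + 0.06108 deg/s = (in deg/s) 6864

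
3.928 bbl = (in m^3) 0.6245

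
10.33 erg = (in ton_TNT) 2.469e-16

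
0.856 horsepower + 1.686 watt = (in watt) 640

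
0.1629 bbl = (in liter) 25.9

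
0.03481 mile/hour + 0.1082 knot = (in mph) 0.1593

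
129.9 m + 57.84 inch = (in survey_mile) 0.08163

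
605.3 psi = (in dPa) 4.173e+07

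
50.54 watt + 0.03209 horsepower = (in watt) 74.47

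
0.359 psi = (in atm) 0.02443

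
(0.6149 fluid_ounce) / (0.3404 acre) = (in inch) 5.197e-07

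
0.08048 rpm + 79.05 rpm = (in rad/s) 8.287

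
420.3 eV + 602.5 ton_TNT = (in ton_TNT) 602.5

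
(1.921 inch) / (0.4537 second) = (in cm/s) 10.75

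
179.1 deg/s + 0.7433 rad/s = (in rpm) 36.95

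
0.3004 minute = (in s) 18.02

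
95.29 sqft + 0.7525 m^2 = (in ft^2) 103.4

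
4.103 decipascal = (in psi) 5.951e-05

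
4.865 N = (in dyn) 4.865e+05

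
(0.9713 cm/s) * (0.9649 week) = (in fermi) 5.668e+18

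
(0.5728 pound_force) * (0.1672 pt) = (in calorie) 3.592e-05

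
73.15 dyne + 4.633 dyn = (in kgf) 7.932e-05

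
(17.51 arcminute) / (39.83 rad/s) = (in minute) 2.131e-06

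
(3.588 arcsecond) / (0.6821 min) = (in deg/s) 2.435e-05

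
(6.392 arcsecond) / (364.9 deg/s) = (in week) 8.045e-12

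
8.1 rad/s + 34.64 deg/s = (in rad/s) 8.705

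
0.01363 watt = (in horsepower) 1.828e-05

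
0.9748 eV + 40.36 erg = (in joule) 4.036e-06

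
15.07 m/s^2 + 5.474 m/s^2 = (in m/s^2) 20.54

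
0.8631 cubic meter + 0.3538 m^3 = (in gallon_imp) 267.7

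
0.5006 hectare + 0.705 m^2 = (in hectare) 0.5007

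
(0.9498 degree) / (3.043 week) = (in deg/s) 5.161e-07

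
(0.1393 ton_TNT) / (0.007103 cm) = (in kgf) 8.367e+11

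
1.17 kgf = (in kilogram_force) 1.17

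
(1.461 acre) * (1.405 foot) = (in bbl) 1.593e+04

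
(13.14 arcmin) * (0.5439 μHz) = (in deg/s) 1.191e-07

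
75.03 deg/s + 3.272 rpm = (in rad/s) 1.652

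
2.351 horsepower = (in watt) 1753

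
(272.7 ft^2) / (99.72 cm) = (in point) 7.202e+04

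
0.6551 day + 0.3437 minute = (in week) 0.09362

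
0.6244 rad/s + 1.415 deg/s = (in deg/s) 37.19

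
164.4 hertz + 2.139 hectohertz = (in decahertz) 37.83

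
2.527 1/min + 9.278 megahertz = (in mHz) 9.278e+09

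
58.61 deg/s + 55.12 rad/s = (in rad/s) 56.14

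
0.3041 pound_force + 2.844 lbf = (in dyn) 1.4e+06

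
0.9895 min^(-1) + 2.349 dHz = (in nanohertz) 2.514e+08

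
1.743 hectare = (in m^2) 1.743e+04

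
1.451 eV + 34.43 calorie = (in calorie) 34.43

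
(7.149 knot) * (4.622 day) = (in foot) 4.819e+06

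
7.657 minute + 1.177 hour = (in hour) 1.305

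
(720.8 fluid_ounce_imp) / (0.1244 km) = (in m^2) 0.0001646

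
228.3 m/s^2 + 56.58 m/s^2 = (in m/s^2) 284.9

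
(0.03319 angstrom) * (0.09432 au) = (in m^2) 0.04683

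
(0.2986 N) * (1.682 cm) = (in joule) 0.005022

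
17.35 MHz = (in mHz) 1.735e+10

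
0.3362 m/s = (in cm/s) 33.62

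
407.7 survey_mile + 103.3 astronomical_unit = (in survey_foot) 5.07e+13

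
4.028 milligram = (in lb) 8.88e-06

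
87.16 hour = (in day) 3.632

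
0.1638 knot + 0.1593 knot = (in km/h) 0.5984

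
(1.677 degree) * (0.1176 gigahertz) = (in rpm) 3.287e+07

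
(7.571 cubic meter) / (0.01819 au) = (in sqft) 2.995e-08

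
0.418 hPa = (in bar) 0.000418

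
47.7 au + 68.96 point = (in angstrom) 7.136e+22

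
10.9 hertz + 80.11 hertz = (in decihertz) 910.1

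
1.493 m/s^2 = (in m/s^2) 1.493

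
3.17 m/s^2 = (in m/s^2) 3.17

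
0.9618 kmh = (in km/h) 0.9618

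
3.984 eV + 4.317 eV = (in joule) 1.33e-18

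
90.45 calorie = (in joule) 378.4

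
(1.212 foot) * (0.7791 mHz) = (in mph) 0.0006438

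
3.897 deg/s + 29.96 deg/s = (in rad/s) 0.5909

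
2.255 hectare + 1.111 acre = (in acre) 6.683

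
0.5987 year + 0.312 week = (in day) 220.7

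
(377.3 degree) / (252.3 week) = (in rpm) 4.121e-07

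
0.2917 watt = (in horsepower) 0.0003912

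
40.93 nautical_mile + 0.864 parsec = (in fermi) 2.666e+31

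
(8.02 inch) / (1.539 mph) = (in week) 4.896e-07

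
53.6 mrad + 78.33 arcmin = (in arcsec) 1.576e+04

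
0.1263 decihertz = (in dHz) 0.1263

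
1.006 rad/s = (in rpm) 9.607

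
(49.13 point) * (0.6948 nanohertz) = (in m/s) 1.204e-11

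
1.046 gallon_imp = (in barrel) 0.02991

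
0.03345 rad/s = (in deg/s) 1.917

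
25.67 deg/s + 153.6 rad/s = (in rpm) 1471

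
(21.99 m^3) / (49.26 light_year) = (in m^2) 4.719e-17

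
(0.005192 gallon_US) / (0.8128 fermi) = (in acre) 5.975e+06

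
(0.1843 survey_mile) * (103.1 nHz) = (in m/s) 3.058e-05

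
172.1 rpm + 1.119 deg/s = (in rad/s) 18.04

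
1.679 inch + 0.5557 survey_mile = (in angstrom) 8.944e+12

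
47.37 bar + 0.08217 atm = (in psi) 688.3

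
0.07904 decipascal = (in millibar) 7.904e-05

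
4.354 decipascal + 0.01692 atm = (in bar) 0.01715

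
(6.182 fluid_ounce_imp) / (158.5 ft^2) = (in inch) 0.0004696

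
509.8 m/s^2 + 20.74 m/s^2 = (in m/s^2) 530.5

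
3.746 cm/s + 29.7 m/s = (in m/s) 29.74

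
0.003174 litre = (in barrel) 1.996e-05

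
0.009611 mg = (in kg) 9.611e-09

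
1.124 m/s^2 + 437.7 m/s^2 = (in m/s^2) 438.8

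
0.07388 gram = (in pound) 0.0001629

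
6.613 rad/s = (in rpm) 63.15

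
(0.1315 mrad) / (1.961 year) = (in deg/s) 1.218e-10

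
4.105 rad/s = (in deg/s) 235.2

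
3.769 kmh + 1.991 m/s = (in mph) 6.796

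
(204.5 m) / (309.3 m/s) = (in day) 7.652e-06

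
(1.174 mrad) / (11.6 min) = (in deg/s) 9.665e-05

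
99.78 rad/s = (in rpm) 952.8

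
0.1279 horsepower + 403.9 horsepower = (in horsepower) 404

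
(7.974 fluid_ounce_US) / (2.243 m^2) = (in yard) 0.000115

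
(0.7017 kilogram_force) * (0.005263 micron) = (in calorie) 8.656e-09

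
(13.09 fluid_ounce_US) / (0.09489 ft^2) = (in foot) 0.1441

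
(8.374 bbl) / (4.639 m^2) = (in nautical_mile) 0.000155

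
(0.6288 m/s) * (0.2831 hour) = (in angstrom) 6.408e+12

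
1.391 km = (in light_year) 1.47e-13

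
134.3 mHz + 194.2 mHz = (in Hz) 0.3285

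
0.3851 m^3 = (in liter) 385.1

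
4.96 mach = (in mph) 3778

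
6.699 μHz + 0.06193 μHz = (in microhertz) 6.761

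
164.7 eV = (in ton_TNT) 6.307e-27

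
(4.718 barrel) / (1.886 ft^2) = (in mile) 0.00266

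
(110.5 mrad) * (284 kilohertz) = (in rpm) 2.997e+05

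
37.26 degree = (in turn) 0.1035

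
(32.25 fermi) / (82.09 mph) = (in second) 8.788e-16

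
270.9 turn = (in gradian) 1.084e+05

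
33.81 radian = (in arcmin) 1.162e+05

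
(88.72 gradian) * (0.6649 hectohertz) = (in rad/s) 92.66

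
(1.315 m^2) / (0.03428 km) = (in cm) 3.836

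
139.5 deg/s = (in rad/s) 2.435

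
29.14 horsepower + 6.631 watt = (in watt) 2.174e+04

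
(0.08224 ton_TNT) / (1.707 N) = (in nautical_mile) 1.088e+05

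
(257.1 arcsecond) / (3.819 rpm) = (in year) 9.883e-11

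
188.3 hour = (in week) 1.121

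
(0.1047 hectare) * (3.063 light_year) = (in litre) 3.034e+22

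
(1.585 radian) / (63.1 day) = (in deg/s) 1.666e-05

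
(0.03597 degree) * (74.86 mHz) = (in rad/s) 4.7e-05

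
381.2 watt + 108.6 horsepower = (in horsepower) 109.1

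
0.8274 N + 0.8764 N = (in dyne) 1.704e+05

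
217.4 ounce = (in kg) 6.163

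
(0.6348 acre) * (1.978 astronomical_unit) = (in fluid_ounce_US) 2.57e+19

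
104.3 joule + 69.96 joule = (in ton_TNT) 4.165e-08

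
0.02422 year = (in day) 8.84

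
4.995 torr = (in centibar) 0.6659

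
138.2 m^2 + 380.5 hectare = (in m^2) 3.805e+06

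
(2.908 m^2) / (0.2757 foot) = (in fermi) 3.461e+16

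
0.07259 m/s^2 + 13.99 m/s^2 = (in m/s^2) 14.06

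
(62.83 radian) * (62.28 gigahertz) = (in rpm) 3.737e+13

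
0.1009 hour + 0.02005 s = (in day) 0.004204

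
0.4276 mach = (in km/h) 524.2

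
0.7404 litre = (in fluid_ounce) 25.04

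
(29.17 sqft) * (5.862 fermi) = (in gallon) 4.197e-12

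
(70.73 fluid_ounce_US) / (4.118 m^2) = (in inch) 0.02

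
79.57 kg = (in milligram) 7.957e+07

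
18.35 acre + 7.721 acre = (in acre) 26.07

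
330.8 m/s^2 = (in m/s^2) 330.8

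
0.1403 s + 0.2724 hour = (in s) 980.8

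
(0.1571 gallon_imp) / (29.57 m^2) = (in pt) 0.06846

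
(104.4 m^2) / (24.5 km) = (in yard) 0.00466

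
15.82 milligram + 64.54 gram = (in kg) 0.06456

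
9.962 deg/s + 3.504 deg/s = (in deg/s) 13.47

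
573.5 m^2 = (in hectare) 0.05735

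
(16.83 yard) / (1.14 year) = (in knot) 8.321e-07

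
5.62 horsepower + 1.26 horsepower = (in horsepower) 6.88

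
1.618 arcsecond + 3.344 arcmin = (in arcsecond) 202.3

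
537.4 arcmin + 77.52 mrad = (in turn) 0.03722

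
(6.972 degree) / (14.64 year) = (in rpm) 2.517e-09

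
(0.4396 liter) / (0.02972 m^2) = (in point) 41.93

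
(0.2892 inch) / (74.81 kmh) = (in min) 5.891e-06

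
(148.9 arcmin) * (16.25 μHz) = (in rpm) 6.721e-06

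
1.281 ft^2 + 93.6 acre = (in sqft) 4.077e+06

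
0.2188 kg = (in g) 218.8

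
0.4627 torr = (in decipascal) 616.9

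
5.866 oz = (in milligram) 1.663e+05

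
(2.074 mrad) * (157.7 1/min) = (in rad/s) 0.005451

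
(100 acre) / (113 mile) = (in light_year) 2.352e-16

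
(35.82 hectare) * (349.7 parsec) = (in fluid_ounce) 1.307e+29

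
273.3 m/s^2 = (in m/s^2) 273.3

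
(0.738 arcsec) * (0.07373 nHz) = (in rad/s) 2.638e-16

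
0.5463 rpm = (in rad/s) 0.05721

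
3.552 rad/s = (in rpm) 33.92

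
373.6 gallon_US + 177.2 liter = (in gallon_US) 420.4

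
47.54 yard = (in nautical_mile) 0.02347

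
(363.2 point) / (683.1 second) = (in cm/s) 0.01876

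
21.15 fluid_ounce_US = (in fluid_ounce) 21.15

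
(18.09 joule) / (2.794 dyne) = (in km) 647.5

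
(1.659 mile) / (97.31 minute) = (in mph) 1.023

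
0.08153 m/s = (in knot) 0.1585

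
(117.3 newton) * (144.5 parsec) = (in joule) 5.23e+20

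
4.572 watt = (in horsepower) 0.006131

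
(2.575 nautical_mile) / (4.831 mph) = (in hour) 0.6134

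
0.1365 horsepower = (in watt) 101.8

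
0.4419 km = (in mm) 4.419e+05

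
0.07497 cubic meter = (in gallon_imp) 16.49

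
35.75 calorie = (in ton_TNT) 3.575e-08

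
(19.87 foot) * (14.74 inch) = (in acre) 0.0005603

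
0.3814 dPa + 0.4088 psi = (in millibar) 28.19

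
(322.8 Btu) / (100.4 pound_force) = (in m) 762.6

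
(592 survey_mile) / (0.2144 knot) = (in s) 8.638e+06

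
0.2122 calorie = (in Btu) 0.0008415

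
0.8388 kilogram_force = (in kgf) 0.8388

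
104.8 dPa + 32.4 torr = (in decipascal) 4.33e+04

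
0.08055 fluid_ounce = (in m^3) 2.382e-06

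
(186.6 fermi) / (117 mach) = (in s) 4.684e-18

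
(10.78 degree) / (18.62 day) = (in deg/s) 6.701e-06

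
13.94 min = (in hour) 0.2323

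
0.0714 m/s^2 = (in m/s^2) 0.0714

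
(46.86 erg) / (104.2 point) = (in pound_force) 2.866e-05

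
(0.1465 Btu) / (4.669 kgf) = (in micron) 3.376e+06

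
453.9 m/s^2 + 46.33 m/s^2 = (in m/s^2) 500.2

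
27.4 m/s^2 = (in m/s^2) 27.4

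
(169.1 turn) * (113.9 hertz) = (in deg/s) 6.934e+06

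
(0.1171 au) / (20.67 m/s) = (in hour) 2.354e+05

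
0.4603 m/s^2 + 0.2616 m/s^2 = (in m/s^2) 0.7219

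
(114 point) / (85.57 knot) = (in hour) 2.538e-07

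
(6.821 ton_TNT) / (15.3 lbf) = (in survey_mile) 2.606e+05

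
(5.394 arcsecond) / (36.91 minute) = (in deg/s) 6.766e-07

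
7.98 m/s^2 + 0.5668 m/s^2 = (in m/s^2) 8.547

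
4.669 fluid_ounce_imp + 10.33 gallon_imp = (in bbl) 0.2962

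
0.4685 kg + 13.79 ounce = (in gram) 859.4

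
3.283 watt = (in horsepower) 0.004403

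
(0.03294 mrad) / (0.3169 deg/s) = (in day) 6.893e-08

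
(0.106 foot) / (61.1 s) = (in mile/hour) 0.001183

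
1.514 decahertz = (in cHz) 1514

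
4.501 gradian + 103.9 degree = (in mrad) 1884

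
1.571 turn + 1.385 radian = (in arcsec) 2.322e+06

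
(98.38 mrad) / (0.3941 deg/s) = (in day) 0.0001655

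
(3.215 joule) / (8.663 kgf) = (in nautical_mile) 2.043e-05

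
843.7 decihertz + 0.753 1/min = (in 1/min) 5063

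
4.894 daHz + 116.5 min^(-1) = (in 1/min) 3053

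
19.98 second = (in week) 3.304e-05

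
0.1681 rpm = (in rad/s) 0.0176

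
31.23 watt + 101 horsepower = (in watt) 7.535e+04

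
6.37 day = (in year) 0.01745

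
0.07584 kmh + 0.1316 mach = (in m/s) 44.83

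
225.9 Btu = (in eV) 1.488e+24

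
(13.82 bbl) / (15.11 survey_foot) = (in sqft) 5.135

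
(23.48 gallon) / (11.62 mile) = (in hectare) 4.753e-10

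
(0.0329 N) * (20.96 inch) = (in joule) 0.01752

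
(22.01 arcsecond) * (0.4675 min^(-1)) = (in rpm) 7.94e-06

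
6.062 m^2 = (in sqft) 65.25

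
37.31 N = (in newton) 37.31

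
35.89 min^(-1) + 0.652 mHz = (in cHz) 59.88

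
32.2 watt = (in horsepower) 0.04318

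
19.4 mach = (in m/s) 6606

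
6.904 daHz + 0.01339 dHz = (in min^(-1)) 4142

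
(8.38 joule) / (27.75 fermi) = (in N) 3.02e+14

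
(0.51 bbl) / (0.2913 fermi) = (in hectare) 2.784e+10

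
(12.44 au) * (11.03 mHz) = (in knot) 3.99e+10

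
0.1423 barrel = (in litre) 22.62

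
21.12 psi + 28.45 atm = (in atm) 29.89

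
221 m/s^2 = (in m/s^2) 221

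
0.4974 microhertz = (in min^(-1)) 2.984e-05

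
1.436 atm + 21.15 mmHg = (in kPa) 148.3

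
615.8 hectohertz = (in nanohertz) 6.158e+13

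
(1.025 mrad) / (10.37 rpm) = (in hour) 2.622e-07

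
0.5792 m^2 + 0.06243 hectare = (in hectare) 0.06249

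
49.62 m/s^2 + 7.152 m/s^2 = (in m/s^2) 56.77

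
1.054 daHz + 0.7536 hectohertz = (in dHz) 859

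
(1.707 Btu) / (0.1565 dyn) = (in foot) 3.776e+09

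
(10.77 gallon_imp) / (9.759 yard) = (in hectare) 5.487e-07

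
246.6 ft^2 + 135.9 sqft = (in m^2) 35.54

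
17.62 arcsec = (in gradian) 0.005438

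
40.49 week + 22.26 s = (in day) 283.4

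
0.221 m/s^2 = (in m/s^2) 0.221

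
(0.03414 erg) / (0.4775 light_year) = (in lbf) 1.699e-25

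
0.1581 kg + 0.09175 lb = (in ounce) 7.045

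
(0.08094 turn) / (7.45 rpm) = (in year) 2.067e-08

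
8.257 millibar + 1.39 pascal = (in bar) 0.008271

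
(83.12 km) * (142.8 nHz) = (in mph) 0.02655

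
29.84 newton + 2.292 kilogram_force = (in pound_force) 11.76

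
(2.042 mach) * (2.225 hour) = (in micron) 5.569e+12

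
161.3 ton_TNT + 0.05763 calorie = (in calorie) 1.613e+11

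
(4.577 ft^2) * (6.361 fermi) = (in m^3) 2.705e-15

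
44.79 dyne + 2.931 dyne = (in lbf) 0.0001073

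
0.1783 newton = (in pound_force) 0.04008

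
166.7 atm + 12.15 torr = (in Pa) 1.689e+07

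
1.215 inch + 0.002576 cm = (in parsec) 1.001e-18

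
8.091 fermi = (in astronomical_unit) 5.408e-26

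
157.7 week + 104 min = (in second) 9.538e+07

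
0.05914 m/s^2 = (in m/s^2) 0.05914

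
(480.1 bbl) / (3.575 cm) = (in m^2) 2135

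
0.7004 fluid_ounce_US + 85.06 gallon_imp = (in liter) 386.7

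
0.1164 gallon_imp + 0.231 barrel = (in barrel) 0.2343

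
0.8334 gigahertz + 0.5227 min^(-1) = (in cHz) 8.334e+10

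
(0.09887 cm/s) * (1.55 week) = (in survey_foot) 3041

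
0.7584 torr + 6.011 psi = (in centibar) 41.55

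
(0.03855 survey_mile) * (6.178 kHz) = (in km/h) 1.38e+06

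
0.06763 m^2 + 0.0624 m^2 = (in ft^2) 1.4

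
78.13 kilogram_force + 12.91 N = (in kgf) 79.45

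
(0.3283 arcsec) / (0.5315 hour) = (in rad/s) 8.318e-10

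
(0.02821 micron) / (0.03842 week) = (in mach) 3.565e-15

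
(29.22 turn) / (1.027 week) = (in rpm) 0.002823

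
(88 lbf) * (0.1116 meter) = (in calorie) 10.44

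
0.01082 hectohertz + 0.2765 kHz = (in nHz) 2.776e+11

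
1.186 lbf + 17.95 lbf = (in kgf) 8.68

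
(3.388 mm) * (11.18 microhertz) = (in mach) 1.112e-10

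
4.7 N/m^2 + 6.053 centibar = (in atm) 0.05978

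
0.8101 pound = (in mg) 3.675e+05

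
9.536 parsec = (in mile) 1.828e+14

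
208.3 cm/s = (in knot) 4.049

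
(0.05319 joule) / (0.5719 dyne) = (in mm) 9.301e+06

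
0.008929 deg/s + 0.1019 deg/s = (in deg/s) 0.1108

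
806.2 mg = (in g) 0.8062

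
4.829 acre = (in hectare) 1.954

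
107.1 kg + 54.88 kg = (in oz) 5714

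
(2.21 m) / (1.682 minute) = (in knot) 0.04257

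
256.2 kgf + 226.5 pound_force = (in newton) 3520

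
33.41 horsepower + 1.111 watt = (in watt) 2.491e+04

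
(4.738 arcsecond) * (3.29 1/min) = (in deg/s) 7.217e-05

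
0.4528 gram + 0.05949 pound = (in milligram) 2.744e+04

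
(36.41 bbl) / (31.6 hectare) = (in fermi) 1.832e+10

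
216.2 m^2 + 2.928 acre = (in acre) 2.981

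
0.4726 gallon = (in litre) 1.789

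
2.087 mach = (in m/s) 710.6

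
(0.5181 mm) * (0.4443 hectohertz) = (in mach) 6.76e-05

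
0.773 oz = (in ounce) 0.773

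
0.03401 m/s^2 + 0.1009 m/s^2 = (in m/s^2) 0.1349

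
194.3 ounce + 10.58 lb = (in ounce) 363.6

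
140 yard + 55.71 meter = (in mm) 1.837e+05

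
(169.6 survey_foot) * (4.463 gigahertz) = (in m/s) 2.307e+11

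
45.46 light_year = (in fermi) 4.301e+32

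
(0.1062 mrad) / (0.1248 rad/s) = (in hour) 2.364e-07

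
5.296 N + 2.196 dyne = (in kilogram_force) 0.54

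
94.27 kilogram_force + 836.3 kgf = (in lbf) 2052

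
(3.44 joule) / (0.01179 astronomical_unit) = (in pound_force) 4.385e-10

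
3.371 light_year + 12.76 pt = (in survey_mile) 1.982e+13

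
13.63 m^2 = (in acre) 0.003368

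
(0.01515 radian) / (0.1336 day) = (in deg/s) 7.52e-05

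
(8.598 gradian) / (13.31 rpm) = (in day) 1.121e-06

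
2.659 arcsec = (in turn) 2.052e-06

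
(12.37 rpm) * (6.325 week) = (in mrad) 4.955e+09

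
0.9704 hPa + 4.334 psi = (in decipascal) 2.998e+05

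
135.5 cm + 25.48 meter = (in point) 7.607e+04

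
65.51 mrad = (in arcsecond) 1.351e+04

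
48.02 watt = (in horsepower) 0.0644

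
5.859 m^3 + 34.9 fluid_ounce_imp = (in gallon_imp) 1289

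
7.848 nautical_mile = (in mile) 9.031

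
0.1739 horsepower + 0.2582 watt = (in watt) 129.9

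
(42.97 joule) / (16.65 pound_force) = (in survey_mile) 0.0003605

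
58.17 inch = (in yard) 1.616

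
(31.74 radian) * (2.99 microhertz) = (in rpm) 0.0009063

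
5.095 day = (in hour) 122.3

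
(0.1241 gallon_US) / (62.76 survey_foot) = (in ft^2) 0.0002643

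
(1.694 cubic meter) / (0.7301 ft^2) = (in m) 24.97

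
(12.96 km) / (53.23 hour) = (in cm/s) 6.763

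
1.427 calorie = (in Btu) 0.005659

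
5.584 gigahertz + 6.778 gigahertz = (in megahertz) 1.236e+04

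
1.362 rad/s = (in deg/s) 78.04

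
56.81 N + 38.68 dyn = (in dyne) 5.681e+06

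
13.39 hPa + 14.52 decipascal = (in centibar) 1.34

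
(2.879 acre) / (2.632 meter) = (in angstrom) 4.427e+13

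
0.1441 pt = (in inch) 0.002001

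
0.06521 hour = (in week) 0.0003882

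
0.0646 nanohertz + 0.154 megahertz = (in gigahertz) 0.000154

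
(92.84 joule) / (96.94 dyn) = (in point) 2.715e+08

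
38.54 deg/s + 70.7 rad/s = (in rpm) 681.6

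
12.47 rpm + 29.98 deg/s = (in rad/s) 1.829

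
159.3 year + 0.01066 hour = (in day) 5.814e+04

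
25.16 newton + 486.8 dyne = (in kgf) 2.566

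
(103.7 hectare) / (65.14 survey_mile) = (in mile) 0.006147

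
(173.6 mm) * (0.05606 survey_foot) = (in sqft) 0.03193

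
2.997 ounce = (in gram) 84.96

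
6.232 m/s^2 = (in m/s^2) 6.232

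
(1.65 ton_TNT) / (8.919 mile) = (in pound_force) 1.081e+05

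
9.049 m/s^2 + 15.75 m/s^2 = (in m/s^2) 24.8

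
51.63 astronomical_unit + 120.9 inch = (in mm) 7.724e+15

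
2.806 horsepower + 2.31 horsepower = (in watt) 3815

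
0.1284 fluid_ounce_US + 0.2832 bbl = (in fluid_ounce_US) 1523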